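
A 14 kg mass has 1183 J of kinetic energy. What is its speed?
v = √(2·KE/m) = √(2·1183/14) = 13.0 m/s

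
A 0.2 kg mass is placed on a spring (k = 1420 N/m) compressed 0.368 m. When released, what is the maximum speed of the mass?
½kx² = ½mv² ⇒ v = x√(k/m) = (0.368)√(1420/0.2) = 31.01 m/s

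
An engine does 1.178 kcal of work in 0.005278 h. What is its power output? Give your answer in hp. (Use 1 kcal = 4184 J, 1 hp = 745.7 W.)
Convert to SI: W = 4928.75 J, t = 19.0008 s
P = W/t = 4928.75/19.0008 = 259.397 W = 0.3479 hp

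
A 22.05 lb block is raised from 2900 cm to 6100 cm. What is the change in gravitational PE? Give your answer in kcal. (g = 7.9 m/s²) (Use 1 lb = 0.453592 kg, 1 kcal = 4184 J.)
Convert to SI: m = 10.0017 kg, Δh = 32.0 m
ΔPE = mgΔh = (10.0017)(7.9)(32.0) = 2528.43 J = 0.6043 kcal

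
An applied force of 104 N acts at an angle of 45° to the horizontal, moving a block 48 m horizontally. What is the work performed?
W = F·d·cosθ = (104)(48)cos(45°) = 3530 J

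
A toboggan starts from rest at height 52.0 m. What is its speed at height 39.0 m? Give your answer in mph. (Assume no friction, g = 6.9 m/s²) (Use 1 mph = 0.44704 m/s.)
mgh₁ = mgh₂ + ½mv² ⇒ v = √(2g(h₁−h₂)) = √(2·6.9·13.0) = 13.394 m/s = 29.96 mph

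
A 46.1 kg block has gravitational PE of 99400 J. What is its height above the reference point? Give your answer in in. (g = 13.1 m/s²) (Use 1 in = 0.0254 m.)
h = PE/(mg) = 99400.0/(46.1·13.1) = 164.594 m = 6480 in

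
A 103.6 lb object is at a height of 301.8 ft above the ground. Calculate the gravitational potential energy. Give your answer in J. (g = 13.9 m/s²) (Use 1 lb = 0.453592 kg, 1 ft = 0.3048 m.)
Convert to SI: m = 46.9921 kg, h = 91.9886 m
PE = mgh = (46.9921)(13.9)(91.9886) = 60090 J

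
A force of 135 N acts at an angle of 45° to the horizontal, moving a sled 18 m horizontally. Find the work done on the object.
W = F·d·cosθ = (135)(18)cos(45°) = 1718 J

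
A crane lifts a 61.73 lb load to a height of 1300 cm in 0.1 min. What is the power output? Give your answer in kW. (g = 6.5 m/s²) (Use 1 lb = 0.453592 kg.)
Convert to SI: m = 28.0002 kg, h = 13.0 m, t = 6.0 s
P = mgh/t = (28.0002)(6.5)(13.0)/6.0 = 394.337 W = 0.3943 kW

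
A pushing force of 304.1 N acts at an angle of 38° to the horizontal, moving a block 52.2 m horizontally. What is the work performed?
W = F·d·cosθ = (304.1)(52.2)cos(38°) = 12510 J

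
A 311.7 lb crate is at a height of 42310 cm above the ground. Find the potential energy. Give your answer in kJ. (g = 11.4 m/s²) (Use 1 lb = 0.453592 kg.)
Convert to SI: m = 141.385 kg, h = 423.1 m
PE = mgh = (141.385)(11.4)(423.1) = 681946 J = 681.9 kJ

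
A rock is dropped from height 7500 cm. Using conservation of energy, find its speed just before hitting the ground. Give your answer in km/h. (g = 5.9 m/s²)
Convert to SI: h = 75.0 m
mgh = ½mv² ⇒ v = √(2gh) = √(2·5.9·75.0) = 29.7489 m/s = 107.1 km/h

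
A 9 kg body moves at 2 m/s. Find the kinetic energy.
KE = ½mv² = ½(9)(2)² = 18.0 J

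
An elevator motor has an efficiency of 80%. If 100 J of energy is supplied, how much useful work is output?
W_out = η·W_in = 0.8·100 = 80.0 J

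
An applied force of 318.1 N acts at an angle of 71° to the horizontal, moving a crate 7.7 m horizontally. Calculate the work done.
W = F·d·cosθ = (318.1)(7.7)cos(71°) = 797.4 J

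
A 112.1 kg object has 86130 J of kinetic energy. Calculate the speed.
v = √(2·KE/m) = √(2·86130/112.1) = 39.2 m/s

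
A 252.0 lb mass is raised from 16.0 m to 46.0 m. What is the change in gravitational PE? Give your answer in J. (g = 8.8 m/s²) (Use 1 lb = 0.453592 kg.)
Convert to SI: m = 114.305 kg, Δh = 30.0 m
ΔPE = mgΔh = (114.305)(8.8)(30.0) = 30180 J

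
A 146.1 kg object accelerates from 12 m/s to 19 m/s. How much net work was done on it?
W = ΔKE = ½m(v₂² − v₁²) = ½(146.1)(19² − 12²) = 15851.85 J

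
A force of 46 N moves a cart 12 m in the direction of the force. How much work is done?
W = F·d = (46)(12) = 552.0 J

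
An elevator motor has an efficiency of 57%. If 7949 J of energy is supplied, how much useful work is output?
W_out = η·W_in = 0.57·7949 = 4530.93 J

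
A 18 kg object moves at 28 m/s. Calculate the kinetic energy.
KE = ½mv² = ½(18)(28)² = 7056.0 J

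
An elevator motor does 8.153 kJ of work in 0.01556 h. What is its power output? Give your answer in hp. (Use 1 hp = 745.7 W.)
Convert to SI: W = 8153.0 J, t = 56.016 s
P = W/t = 8153.0/56.016 = 145.548 W = 0.1952 hp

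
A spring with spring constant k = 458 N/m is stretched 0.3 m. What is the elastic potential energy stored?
PE = ½kx² = ½(458)(0.3)² = 20.61 J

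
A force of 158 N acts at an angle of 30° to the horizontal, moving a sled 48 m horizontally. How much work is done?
W = F·d·cosθ = (158)(48)cos(30°) = 6568 J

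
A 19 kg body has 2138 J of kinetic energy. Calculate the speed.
v = √(2·KE/m) = √(2·2138/19) = 15.0 m/s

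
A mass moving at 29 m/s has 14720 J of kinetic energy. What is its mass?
m = 2·KE/v² = 2·14720/(29)² = 35.01 kg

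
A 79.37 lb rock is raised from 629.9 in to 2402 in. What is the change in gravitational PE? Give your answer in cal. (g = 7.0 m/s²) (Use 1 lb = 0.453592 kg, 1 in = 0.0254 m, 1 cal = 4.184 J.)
Convert to SI: m = 36.0016 kg, Δh = 45.0113 m
ΔPE = mgΔh = (36.0016)(7.0)(45.0113) = 11343.4 J = 2711 cal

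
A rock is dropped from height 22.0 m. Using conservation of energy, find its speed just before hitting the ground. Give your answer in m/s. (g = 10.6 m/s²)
mgh = ½mv² ⇒ v = √(2gh) = √(2·10.6·22.0) = 21.6 m/s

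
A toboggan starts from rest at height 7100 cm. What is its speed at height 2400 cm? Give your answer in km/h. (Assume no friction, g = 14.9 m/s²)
Convert to SI: h₁−h₂ = 47.0 m
mgh₁ = mgh₂ + ½mv² ⇒ v = √(2g(h₁−h₂)) = √(2·14.9·47.0) = 37.4246 m/s = 134.7 km/h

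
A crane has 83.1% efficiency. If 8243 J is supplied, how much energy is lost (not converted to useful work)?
W_lost = W_in(1 − η) = 8243·(1 − 0.831) = 1393 J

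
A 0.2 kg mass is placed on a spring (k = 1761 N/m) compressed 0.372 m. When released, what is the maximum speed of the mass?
½kx² = ½mv² ⇒ v = x√(k/m) = (0.372)√(1761/0.2) = 34.91 m/s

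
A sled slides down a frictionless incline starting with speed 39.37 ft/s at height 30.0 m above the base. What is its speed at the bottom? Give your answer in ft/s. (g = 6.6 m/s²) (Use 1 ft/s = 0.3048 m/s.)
Convert to SI: v₀ = 12.0 m/s, h = 30.0 m
½mv₀² + mgh = ½mv² ⇒ v = √(v₀² + 2gh) = √(12.0² + 2·6.6·30.0) = 23.2379 m/s = 76.24 ft/s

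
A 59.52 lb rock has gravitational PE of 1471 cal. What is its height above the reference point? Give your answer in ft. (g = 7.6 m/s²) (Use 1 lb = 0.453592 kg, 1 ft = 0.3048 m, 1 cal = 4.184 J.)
Convert to SI: m = 26.9978 kg, PE = 6154.66 J
h = PE/(mg) = 6154.66/(26.9978·7.6) = 29.9959 m = 98.41 ft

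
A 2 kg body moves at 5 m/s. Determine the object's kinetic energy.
KE = ½mv² = ½(2)(5)² = 25.0 J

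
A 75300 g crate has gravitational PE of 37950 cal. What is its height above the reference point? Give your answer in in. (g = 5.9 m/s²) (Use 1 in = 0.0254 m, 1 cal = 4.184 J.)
Convert to SI: m = 75.3 kg, PE = 158783 J
h = PE/(mg) = 158783/(75.3·5.9) = 357.402 m = 14070 in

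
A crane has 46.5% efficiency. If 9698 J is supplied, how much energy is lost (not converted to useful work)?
W_lost = W_in(1 − η) = 9698·(1 − 0.465) = 5188 J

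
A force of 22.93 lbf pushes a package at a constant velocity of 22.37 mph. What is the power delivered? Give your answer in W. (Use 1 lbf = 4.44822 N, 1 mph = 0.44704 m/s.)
Convert to SI: F = 101.998 N, v = 10.0003 m/s
P = Fv = (101.998)(10.0003) = 1020 W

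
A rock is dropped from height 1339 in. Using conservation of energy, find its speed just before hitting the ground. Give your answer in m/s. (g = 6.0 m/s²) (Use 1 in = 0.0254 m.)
Convert to SI: h = 34.0106 m
mgh = ½mv² ⇒ v = √(2gh) = √(2·6.0·34.0106) = 20.2 m/s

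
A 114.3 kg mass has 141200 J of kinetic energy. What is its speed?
v = √(2·KE/m) = √(2·141200/114.3) = 49.71 m/s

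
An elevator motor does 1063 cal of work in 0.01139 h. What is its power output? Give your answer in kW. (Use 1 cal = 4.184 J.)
Convert to SI: W = 4447.59 J, t = 41.004 s
P = W/t = 4447.59/41.004 = 108.467 W = 0.1085 kW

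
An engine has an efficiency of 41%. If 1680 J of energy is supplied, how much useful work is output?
W_out = η·W_in = 0.41·1680 = 688.8 J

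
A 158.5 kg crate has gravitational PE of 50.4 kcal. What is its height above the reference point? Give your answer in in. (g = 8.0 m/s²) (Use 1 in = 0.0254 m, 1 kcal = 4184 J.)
Convert to SI: m = 158.5 kg, PE = 210874 J
h = PE/(mg) = 210874/(158.5·8.0) = 166.304 m = 6547 in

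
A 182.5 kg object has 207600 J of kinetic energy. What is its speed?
v = √(2·KE/m) = √(2·207600/182.5) = 47.7 m/s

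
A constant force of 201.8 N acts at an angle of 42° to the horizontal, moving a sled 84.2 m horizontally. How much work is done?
W = F·d·cosθ = (201.8)(84.2)cos(42°) = 12630 J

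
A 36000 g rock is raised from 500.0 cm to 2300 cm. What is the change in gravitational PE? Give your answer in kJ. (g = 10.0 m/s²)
Convert to SI: m = 36.0 kg, Δh = 18.0 m
ΔPE = mgΔh = (36.0)(10.0)(18.0) = 6480.0 J = 6.48 kJ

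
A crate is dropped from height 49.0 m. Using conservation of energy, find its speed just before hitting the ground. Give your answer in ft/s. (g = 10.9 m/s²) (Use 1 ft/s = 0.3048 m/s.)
mgh = ½mv² ⇒ v = √(2gh) = √(2·10.9·49.0) = 32.6833 m/s = 107.2 ft/s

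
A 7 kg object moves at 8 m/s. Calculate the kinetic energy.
KE = ½mv² = ½(7)(8)² = 224.0 J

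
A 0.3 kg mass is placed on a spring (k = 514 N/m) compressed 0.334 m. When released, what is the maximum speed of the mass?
½kx² = ½mv² ⇒ v = x√(k/m) = (0.334)√(514/0.3) = 13.83 m/s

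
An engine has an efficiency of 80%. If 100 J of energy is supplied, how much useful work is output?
W_out = η·W_in = 0.8·100 = 80.0 J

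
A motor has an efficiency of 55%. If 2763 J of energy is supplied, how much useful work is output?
W_out = η·W_in = 0.55·2763 = 1519.65 J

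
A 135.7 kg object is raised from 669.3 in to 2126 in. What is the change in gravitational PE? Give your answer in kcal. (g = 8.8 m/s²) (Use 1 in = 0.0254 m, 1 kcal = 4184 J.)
Convert to SI: m = 135.7 kg, Δh = 37.0002 m
ΔPE = mgΔh = (135.7)(8.8)(37.0002) = 44184.1 J = 10.56 kcal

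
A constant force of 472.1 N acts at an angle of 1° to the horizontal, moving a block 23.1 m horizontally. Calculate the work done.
W = F·d·cosθ = (472.1)(23.1)cos(1°) = 10900 J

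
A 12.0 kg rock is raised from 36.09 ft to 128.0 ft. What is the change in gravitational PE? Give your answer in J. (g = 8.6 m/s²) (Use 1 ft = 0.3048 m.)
Convert to SI: m = 12.0 kg, Δh = 28.0142 m
ΔPE = mgΔh = (12.0)(8.6)(28.0142) = 2891 J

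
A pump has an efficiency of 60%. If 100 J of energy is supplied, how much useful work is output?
W_out = η·W_in = 0.6·100 = 60.0 J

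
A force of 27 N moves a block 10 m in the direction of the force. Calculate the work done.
W = F·d = (27)(10) = 270.0 J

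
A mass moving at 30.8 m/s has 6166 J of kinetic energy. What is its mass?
m = 2·KE/v² = 2·6166/(30.8)² = 13.0 kg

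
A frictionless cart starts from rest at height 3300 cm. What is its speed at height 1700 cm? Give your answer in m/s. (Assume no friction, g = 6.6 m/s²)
Convert to SI: h₁−h₂ = 16.0 m
mgh₁ = mgh₂ + ½mv² ⇒ v = √(2g(h₁−h₂)) = √(2·6.6·16.0) = 14.53 m/s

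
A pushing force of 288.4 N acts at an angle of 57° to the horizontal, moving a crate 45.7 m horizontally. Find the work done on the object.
W = F·d·cosθ = (288.4)(45.7)cos(57°) = 7178 J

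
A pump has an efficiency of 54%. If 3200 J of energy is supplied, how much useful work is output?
W_out = η·W_in = 0.54·3200 = 1728.0 J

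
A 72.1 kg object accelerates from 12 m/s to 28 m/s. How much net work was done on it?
W = ΔKE = ½m(v₂² − v₁²) = ½(72.1)(28² − 12²) = 23072.0 J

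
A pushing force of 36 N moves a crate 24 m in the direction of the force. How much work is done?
W = F·d = (36)(24) = 864.0 J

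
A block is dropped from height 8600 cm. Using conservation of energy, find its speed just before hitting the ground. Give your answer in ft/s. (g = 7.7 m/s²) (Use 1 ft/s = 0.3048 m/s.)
Convert to SI: h = 86.0 m
mgh = ½mv² ⇒ v = √(2gh) = √(2·7.7·86.0) = 36.3923 m/s = 119.4 ft/s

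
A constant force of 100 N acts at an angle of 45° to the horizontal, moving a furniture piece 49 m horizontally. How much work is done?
W = F·d·cosθ = (100)(49)cos(45°) = 3465 J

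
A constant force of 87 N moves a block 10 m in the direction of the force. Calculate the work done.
W = F·d = (87)(10) = 870.0 J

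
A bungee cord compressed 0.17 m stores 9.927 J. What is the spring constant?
k = 2·PE/x² = 2·9.927/(0.17)² = 687.0 N/m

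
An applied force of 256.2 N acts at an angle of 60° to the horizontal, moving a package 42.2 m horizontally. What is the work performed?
W = F·d·cosθ = (256.2)(42.2)cos(60°) = 5406 J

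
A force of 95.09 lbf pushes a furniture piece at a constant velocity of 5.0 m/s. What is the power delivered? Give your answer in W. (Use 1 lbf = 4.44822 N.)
Convert to SI: F = 422.981 N, v = 5.0 m/s
P = Fv = (422.981)(5.0) = 2115 W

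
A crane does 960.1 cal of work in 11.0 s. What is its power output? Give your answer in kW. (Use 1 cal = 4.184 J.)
Convert to SI: W = 4017.06 J, t = 11.0 s
P = W/t = 4017.06/11.0 = 365.187 W = 0.3652 kW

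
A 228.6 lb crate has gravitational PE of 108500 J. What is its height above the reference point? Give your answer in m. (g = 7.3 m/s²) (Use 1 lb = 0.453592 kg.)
Convert to SI: m = 103.691 kg, PE = 108500 J
h = PE/(mg) = 108500/(103.691·7.3) = 143.3 m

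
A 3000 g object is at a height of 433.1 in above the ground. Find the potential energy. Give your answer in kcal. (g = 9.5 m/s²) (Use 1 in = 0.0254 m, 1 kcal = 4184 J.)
Convert to SI: m = 3.0 kg, h = 11.0007 m
PE = mgh = (3.0)(9.5)(11.0007) = 313.521 J = 0.07493 kcal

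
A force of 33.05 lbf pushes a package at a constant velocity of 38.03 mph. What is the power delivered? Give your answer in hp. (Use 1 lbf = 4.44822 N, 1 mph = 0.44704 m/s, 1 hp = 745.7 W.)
Convert to SI: F = 147.014 N, v = 17.0009 m/s
P = Fv = (147.014)(17.0009) = 2499.37 W = 3.352 hp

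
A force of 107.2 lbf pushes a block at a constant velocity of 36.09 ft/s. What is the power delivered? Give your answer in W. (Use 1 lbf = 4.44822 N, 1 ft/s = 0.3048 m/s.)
Convert to SI: F = 476.849 N, v = 11.0002 m/s
P = Fv = (476.849)(11.0002) = 5245 W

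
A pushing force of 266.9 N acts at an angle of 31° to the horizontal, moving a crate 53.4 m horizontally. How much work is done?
W = F·d·cosθ = (266.9)(53.4)cos(31°) = 12220 J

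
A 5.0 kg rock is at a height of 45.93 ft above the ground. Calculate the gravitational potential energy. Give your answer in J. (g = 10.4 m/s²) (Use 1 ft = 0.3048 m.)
Convert to SI: m = 5.0 kg, h = 13.9995 m
PE = mgh = (5.0)(10.4)(13.9995) = 728.0 J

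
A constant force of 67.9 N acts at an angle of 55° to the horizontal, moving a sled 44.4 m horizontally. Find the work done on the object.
W = F·d·cosθ = (67.9)(44.4)cos(55°) = 1729 J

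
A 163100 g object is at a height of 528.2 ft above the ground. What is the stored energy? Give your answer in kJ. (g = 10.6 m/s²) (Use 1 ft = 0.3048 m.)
Convert to SI: m = 163.1 kg, h = 160.995 m
PE = mgh = (163.1)(10.6)(160.995) = 278338 J = 278.3 kJ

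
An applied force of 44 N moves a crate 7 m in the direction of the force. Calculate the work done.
W = F·d = (44)(7) = 308.0 J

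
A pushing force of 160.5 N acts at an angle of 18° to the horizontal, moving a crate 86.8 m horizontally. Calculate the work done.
W = F·d·cosθ = (160.5)(86.8)cos(18°) = 13250 J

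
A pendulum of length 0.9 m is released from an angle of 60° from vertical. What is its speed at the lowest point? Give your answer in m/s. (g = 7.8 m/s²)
h = L(1 − cosθ) = 0.9(1 − cos60°) = 0.45 m
v = √(2gh) = √(2·7.8·0.45) = 2.65 m/s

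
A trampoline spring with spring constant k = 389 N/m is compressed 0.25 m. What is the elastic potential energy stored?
PE = ½kx² = ½(389)(0.25)² = 12.16 J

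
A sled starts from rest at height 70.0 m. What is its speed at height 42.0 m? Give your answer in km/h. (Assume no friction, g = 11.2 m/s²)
mgh₁ = mgh₂ + ½mv² ⇒ v = √(2g(h₁−h₂)) = √(2·11.2·28.0) = 25.044 m/s = 90.16 km/h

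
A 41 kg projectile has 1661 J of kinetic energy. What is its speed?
v = √(2·KE/m) = √(2·1661/41) = 9.001 m/s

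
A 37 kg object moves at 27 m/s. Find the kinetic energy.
KE = ½mv² = ½(37)(27)² = 13486.5 J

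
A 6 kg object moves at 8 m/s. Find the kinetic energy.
KE = ½mv² = ½(6)(8)² = 192.0 J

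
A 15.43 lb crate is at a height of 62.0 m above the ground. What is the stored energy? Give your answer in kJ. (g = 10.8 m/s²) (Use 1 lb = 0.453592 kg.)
Convert to SI: m = 6.99892 kg, h = 62.0 m
PE = mgh = (6.99892)(10.8)(62.0) = 4686.48 J = 4.686 kJ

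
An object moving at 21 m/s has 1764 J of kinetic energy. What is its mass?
m = 2·KE/v² = 2·1764/(21)² = 8.0 kg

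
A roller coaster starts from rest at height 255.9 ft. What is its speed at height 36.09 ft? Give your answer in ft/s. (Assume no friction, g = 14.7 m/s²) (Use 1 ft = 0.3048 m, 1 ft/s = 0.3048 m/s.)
Convert to SI: h₁−h₂ = 66.9981 m
mgh₁ = mgh₂ + ½mv² ⇒ v = √(2g(h₁−h₂)) = √(2·14.7·66.9981) = 44.3818 m/s = 145.6 ft/s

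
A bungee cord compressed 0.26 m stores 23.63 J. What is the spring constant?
k = 2·PE/x² = 2·23.63/(0.26)² = 699.1 N/m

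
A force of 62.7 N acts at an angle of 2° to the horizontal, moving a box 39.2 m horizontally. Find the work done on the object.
W = F·d·cosθ = (62.7)(39.2)cos(2°) = 2456 J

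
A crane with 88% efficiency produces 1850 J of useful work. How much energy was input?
W_in = W_out/η = 1850/0.88 = 2102 J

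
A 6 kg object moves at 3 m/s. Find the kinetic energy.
KE = ½mv² = ½(6)(3)² = 27.0 J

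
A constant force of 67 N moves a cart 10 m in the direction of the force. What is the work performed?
W = F·d = (67)(10) = 670.0 J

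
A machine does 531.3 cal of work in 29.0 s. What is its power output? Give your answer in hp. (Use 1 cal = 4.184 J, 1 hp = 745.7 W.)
Convert to SI: W = 2222.96 J, t = 29.0 s
P = W/t = 2222.96/29.0 = 76.6538 W = 0.1028 hp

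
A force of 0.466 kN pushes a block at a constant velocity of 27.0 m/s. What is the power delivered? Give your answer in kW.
Convert to SI: F = 466.0 N, v = 27.0 m/s
P = Fv = (466.0)(27.0) = 12582.0 W = 12.58 kW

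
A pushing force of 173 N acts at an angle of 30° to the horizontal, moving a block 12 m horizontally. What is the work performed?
W = F·d·cosθ = (173)(12)cos(30°) = 1798 J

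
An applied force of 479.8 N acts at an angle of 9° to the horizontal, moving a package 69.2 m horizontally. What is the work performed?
W = F·d·cosθ = (479.8)(69.2)cos(9°) = 32790 J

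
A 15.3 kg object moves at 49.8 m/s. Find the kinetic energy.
KE = ½mv² = ½(15.3)(49.8)² = 18970 J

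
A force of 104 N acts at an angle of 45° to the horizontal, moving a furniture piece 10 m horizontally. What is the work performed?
W = F·d·cosθ = (104)(10)cos(45°) = 735.4 J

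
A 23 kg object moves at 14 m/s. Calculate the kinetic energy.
KE = ½mv² = ½(23)(14)² = 2254.0 J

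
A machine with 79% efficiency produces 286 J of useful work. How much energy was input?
W_in = W_out/η = 286/0.79 = 362.0 J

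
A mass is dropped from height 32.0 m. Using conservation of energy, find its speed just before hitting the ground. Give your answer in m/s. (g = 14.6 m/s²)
mgh = ½mv² ⇒ v = √(2gh) = √(2·14.6·32.0) = 30.57 m/s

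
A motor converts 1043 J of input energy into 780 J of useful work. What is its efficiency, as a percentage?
η = W_out/W_in = 780/1043 = 74.78%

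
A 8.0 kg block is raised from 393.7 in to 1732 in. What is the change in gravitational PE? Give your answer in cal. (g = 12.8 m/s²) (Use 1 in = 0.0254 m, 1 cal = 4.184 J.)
Convert to SI: m = 8.0 kg, Δh = 33.9928 m
ΔPE = mgΔh = (8.0)(12.8)(33.9928) = 3480.86 J = 831.9 cal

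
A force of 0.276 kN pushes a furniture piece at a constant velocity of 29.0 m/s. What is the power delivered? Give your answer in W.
Convert to SI: F = 276.0 N, v = 29.0 m/s
P = Fv = (276.0)(29.0) = 8004 W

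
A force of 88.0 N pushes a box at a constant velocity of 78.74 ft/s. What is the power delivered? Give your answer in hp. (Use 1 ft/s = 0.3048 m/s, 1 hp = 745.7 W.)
Convert to SI: F = 88.0 N, v = 24.0 m/s
P = Fv = (88.0)(24.0) = 2112.0 W = 2.832 hp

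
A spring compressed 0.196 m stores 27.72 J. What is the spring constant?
k = 2·PE/x² = 2·27.72/(0.196)² = 1443 N/m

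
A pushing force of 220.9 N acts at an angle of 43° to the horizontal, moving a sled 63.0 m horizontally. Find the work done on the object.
W = F·d·cosθ = (220.9)(63.0)cos(43°) = 10180 J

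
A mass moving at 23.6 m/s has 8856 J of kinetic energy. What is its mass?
m = 2·KE/v² = 2·8856/(23.6)² = 31.8 kg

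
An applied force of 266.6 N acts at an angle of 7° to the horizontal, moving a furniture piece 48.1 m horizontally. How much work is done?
W = F·d·cosθ = (266.6)(48.1)cos(7°) = 12730 J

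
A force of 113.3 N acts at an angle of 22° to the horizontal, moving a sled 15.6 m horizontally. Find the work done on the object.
W = F·d·cosθ = (113.3)(15.6)cos(22°) = 1639 J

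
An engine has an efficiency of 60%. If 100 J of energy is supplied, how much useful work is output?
W_out = η·W_in = 0.6·100 = 60.0 J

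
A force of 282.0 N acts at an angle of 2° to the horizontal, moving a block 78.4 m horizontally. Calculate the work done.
W = F·d·cosθ = (282.0)(78.4)cos(2°) = 22100 J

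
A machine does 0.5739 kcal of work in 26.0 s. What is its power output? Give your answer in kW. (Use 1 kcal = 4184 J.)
Convert to SI: W = 2401.2 J, t = 26.0 s
P = W/t = 2401.2/26.0 = 92.3538 W = 0.09235 kW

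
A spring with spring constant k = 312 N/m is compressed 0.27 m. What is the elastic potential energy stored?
PE = ½kx² = ½(312)(0.27)² = 11.37 J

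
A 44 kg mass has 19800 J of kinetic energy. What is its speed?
v = √(2·KE/m) = √(2·19800/44) = 30.0 m/s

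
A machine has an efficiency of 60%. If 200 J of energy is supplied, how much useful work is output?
W_out = η·W_in = 0.6·200 = 120.0 J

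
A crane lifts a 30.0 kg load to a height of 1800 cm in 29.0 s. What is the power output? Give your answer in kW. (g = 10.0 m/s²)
Convert to SI: m = 30.0 kg, h = 18.0 m, t = 29.0 s
P = mgh/t = (30.0)(10.0)(18.0)/29.0 = 186.207 W = 0.1862 kW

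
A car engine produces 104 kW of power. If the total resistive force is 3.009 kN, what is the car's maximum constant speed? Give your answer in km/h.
Convert to SI: F = 3009.0 N
P = Fv ⇒ v = P/F = 104000 W/3009.0 N = 34.563 m/s = 124.4 km/h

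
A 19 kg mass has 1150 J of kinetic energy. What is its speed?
v = √(2·KE/m) = √(2·1150/19) = 11.0 m/s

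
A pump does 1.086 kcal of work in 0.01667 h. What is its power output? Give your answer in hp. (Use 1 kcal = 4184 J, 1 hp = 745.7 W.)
Convert to SI: W = 4543.82 J, t = 60.012 s
P = W/t = 4543.82/60.012 = 75.7153 W = 0.1015 hp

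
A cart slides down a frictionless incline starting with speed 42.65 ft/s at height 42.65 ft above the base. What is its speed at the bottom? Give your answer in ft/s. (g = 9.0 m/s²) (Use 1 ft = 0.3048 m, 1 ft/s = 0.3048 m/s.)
Convert to SI: v₀ = 12.9997 m/s, h = 12.9997 m
½mv₀² + mgh = ½mv² ⇒ v = √(v₀² + 2gh) = √(12.9997² + 2·9.0·12.9997) = 20.0746 m/s = 65.86 ft/s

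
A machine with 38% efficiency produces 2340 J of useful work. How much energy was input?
W_in = W_out/η = 2340/0.38 = 6158 J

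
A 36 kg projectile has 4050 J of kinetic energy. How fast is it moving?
v = √(2·KE/m) = √(2·4050/36) = 15.0 m/s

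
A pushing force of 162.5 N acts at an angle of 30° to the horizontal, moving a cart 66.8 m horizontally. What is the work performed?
W = F·d·cosθ = (162.5)(66.8)cos(30°) = 9401 J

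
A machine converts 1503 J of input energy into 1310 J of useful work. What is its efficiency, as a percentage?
η = W_out/W_in = 1310/1503 = 87.16%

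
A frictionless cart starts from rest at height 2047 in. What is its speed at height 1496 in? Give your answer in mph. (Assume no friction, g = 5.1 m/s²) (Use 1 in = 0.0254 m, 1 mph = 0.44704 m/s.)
Convert to SI: h₁−h₂ = 13.9954 m
mgh₁ = mgh₂ + ½mv² ⇒ v = √(2g(h₁−h₂)) = √(2·5.1·13.9954) = 11.9479 m/s = 26.73 mph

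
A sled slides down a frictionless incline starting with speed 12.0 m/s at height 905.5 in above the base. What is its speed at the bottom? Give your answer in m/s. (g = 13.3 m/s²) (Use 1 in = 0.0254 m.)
Convert to SI: v₀ = 12.0 m/s, h = 22.9997 m
½mv₀² + mgh = ½mv² ⇒ v = √(v₀² + 2gh) = √(12.0² + 2·13.3·22.9997) = 27.49 m/s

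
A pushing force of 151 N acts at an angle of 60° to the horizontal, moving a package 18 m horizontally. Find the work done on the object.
W = F·d·cosθ = (151)(18)cos(60°) = 1359 J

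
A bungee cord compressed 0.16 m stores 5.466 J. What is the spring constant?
k = 2·PE/x² = 2·5.466/(0.16)² = 427.0 N/m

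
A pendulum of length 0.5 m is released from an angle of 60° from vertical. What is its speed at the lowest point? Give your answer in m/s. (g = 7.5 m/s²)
h = L(1 − cosθ) = 0.5(1 − cos60°) = 0.25 m
v = √(2gh) = √(2·7.5·0.25) = 1.936 m/s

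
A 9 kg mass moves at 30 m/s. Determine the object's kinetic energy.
KE = ½mv² = ½(9)(30)² = 4050.0 J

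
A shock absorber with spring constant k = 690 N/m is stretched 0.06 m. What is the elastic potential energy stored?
PE = ½kx² = ½(690)(0.06)² = 1.242 J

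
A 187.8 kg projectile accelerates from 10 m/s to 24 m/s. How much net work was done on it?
W = ΔKE = ½m(v₂² − v₁²) = ½(187.8)(24² − 10²) = 44696.4 J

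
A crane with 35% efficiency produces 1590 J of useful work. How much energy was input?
W_in = W_out/η = 1590/0.35 = 4543 J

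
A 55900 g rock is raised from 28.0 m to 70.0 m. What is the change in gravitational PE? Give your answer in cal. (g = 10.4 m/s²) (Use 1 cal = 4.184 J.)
Convert to SI: m = 55.9 kg, Δh = 42.0 m
ΔPE = mgΔh = (55.9)(10.4)(42.0) = 24417.1 J = 5836 cal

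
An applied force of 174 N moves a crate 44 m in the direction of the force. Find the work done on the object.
W = F·d = (174)(44) = 7656 J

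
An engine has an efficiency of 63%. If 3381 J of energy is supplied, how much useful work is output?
W_out = η·W_in = 0.63·3381 = 2130.03 J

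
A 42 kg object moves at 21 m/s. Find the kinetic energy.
KE = ½mv² = ½(42)(21)² = 9261.0 J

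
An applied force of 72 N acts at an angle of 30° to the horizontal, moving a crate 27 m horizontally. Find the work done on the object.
W = F·d·cosθ = (72)(27)cos(30°) = 1684 J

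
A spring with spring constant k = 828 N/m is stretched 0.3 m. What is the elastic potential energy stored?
PE = ½kx² = ½(828)(0.3)² = 37.26 J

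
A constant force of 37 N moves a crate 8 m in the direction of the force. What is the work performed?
W = F·d = (37)(8) = 296.0 J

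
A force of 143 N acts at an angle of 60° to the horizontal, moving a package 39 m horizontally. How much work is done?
W = F·d·cosθ = (143)(39)cos(60°) = 2789 J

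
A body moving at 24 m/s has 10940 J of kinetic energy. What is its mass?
m = 2·KE/v² = 2·10940/(24)² = 37.99 kg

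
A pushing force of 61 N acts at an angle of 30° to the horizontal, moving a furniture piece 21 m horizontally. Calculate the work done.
W = F·d·cosθ = (61)(21)cos(30°) = 1109 J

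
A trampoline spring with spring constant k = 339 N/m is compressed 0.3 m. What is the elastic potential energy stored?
PE = ½kx² = ½(339)(0.3)² = 15.26 J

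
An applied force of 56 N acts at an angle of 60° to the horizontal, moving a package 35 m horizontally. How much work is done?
W = F·d·cosθ = (56)(35)cos(60°) = 980.0 J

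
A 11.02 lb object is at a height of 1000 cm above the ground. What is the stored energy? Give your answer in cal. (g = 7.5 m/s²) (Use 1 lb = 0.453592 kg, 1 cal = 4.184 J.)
Convert to SI: m = 4.99858 kg, h = 10.0 m
PE = mgh = (4.99858)(7.5)(10.0) = 374.894 J = 89.6 cal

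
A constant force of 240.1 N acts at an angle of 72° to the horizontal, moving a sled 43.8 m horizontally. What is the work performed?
W = F·d·cosθ = (240.1)(43.8)cos(72°) = 3250 J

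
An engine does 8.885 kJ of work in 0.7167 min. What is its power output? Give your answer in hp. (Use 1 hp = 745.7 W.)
Convert to SI: W = 8885.0 J, t = 43.002 s
P = W/t = 8885.0/43.002 = 206.618 W = 0.2771 hp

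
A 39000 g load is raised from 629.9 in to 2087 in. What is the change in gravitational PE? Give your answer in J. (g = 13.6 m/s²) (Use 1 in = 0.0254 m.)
Convert to SI: m = 39.0 kg, Δh = 37.0103 m
ΔPE = mgΔh = (39.0)(13.6)(37.0103) = 19630 J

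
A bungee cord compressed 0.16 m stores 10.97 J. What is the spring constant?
k = 2·PE/x² = 2·10.97/(0.16)² = 857.0 N/m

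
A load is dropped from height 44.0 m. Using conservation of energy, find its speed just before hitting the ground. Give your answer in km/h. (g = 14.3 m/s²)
mgh = ½mv² ⇒ v = √(2gh) = √(2·14.3·44.0) = 35.4739 m/s = 127.7 km/h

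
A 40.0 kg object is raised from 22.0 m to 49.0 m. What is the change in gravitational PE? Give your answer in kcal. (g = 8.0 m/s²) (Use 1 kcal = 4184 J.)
ΔPE = mgΔh = (40.0)(8.0)(27.0) = 8640.0 J = 2.065 kcal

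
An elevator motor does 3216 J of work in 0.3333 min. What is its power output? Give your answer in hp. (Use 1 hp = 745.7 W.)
Convert to SI: W = 3216.0 J, t = 19.998 s
P = W/t = 3216.0/19.998 = 160.816 W = 0.2157 hp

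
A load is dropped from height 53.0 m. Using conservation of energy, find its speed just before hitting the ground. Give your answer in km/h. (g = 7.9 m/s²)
mgh = ½mv² ⇒ v = √(2gh) = √(2·7.9·53.0) = 28.9379 m/s = 104.2 km/h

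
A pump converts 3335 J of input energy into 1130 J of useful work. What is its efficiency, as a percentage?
η = W_out/W_in = 1130/3335 = 33.88%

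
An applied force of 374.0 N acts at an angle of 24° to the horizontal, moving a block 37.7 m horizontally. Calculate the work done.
W = F·d·cosθ = (374.0)(37.7)cos(24°) = 12880 J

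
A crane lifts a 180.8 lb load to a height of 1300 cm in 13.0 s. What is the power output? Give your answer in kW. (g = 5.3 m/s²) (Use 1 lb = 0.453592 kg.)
Convert to SI: m = 82.0094 kg, h = 13.0 m, t = 13.0 s
P = mgh/t = (82.0094)(5.3)(13.0)/13.0 = 434.649998 W = 0.4346 kW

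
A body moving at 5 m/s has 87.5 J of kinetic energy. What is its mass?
m = 2·KE/v² = 2·87.5/(5)² = 7.0 kg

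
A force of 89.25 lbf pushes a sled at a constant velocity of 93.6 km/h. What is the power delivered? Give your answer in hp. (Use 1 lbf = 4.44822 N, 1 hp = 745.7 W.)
Convert to SI: F = 397.004 N, v = 26.0 m/s
P = Fv = (397.004)(26.0) = 10322.1 W = 13.84 hp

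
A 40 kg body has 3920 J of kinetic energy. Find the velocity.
v = √(2·KE/m) = √(2·3920/40) = 14.0 m/s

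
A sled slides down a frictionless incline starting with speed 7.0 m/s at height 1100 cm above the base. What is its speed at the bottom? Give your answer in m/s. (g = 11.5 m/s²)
Convert to SI: v₀ = 7.0 m/s, h = 11.0 m
½mv₀² + mgh = ½mv² ⇒ v = √(v₀² + 2gh) = √(7.0² + 2·11.5·11.0) = 17.38 m/s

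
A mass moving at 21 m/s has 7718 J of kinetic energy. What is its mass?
m = 2·KE/v² = 2·7718/(21)² = 35.0 kg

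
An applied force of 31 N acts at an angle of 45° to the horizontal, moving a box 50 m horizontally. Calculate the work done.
W = F·d·cosθ = (31)(50)cos(45°) = 1096 J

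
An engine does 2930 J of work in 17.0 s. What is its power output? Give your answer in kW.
P = W/t = 2930.0/17.0 = 172.353 W = 0.1724 kW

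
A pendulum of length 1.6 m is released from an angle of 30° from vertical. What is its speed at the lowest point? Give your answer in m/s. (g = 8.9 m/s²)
h = L(1 − cosθ) = 1.6(1 − cos30°) = 0.214359 m
v = √(2gh) = √(2·8.9·0.214359) = 1.953 m/s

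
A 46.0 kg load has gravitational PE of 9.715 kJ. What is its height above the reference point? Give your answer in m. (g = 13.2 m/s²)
Convert to SI: m = 46.0 kg, PE = 9715.0 J
h = PE/(mg) = 9715.0/(46.0·13.2) = 16.0 m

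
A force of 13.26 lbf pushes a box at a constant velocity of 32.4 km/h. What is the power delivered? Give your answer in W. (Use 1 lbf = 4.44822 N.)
Convert to SI: F = 58.9834 N, v = 9.0 m/s
P = Fv = (58.9834)(9.0) = 530.9 W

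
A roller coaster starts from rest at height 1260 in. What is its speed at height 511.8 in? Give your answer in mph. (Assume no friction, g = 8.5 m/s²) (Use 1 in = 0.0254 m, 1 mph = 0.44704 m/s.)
Convert to SI: h₁−h₂ = 19.0043 m
mgh₁ = mgh₂ + ½mv² ⇒ v = √(2g(h₁−h₂)) = √(2·8.5·19.0043) = 17.9742 m/s = 40.21 mph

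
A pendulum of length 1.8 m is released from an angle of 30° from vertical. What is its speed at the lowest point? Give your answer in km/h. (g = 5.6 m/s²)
h = L(1 − cosθ) = 1.8(1 − cos30°) = 0.241154 m
v = √(2gh) = √(2·5.6·0.241154) = 1.64345 m/s = 5.916 km/h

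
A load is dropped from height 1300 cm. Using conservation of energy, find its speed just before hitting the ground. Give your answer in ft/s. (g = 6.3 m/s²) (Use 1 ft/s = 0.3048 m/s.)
Convert to SI: h = 13.0 m
mgh = ½mv² ⇒ v = √(2gh) = √(2·6.3·13.0) = 12.7984 m/s = 41.99 ft/s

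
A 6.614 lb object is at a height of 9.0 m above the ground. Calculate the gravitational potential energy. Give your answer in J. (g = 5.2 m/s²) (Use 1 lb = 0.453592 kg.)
Convert to SI: m = 3.00006 kg, h = 9.0 m
PE = mgh = (3.00006)(5.2)(9.0) = 140.4 J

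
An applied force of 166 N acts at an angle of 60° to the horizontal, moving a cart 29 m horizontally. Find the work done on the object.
W = F·d·cosθ = (166)(29)cos(60°) = 2407 J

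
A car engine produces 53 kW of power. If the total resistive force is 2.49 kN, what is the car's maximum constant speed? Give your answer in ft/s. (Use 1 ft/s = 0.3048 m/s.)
Convert to SI: F = 2490.0 N
P = Fv ⇒ v = P/F = 53000 W/2490.0 N = 21.2851 m/s = 69.83 ft/s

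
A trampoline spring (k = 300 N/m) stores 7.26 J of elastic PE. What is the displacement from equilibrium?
x = √(2·PE/k) = √(2·7.26/300) = 0.22 m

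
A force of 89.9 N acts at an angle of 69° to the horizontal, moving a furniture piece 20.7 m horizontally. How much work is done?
W = F·d·cosθ = (89.9)(20.7)cos(69°) = 666.9 J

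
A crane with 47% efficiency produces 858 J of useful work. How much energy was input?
W_in = W_out/η = 858/0.47 = 1826 J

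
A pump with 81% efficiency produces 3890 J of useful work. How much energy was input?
W_in = W_out/η = 3890/0.81 = 4802 J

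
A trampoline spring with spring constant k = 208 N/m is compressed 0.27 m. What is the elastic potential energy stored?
PE = ½kx² = ½(208)(0.27)² = 7.582 J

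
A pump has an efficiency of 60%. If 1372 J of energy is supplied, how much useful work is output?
W_out = η·W_in = 0.6·1372 = 823.2 J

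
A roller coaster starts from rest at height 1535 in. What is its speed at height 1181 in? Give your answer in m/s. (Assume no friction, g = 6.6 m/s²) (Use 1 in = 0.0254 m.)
Convert to SI: h₁−h₂ = 8.9916 m
mgh₁ = mgh₂ + ½mv² ⇒ v = √(2g(h₁−h₂)) = √(2·6.6·8.9916) = 10.89 m/s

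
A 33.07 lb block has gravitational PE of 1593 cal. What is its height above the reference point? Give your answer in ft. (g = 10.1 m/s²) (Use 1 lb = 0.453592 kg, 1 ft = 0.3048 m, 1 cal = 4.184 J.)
Convert to SI: m = 15.0003 kg, PE = 6665.11 J
h = PE/(mg) = 6665.11/(15.0003·10.1) = 43.9933 m = 144.3 ft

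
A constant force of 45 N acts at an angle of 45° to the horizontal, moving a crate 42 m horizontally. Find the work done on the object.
W = F·d·cosθ = (45)(42)cos(45°) = 1336 J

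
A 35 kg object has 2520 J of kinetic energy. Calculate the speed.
v = √(2·KE/m) = √(2·2520/35) = 12.0 m/s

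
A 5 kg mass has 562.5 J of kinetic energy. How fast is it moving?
v = √(2·KE/m) = √(2·562.5/5) = 15.0 m/s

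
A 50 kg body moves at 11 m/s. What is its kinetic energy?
KE = ½mv² = ½(50)(11)² = 3025.0 J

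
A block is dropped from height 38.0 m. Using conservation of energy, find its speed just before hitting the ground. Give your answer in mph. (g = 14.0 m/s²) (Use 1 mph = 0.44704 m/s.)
mgh = ½mv² ⇒ v = √(2gh) = √(2·14.0·38.0) = 32.619 m/s = 72.97 mph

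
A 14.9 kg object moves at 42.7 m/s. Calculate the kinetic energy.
KE = ½mv² = ½(14.9)(42.7)² = 13580 J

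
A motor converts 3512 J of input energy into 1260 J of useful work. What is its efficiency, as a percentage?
η = W_out/W_in = 1260/3512 = 35.88%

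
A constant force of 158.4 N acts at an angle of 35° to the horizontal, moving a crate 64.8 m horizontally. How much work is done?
W = F·d·cosθ = (158.4)(64.8)cos(35°) = 8408 J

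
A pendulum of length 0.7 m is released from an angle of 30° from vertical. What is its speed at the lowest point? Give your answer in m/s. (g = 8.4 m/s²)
h = L(1 − cosθ) = 0.7(1 − cos30°) = 0.0937822 m
v = √(2gh) = √(2·8.4·0.0937822) = 1.255 m/s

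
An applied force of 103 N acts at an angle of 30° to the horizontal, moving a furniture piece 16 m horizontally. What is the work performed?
W = F·d·cosθ = (103)(16)cos(30°) = 1427 J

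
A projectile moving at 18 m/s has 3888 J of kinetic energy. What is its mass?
m = 2·KE/v² = 2·3888/(18)² = 24.0 kg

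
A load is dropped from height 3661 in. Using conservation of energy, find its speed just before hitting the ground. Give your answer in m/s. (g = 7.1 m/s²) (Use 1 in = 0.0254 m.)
Convert to SI: h = 92.9894 m
mgh = ½mv² ⇒ v = √(2gh) = √(2·7.1·92.9894) = 36.34 m/s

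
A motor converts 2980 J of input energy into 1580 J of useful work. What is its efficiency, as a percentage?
η = W_out/W_in = 1580/2980 = 53.02%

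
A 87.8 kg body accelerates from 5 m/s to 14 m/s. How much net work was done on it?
W = ΔKE = ½m(v₂² − v₁²) = ½(87.8)(14² − 5²) = 7506.9 J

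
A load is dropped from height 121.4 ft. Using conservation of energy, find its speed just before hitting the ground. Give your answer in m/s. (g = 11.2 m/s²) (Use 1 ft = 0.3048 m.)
Convert to SI: h = 37.0027 m
mgh = ½mv² ⇒ v = √(2gh) = √(2·11.2·37.0027) = 28.79 m/s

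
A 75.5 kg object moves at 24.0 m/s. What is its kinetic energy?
KE = ½mv² = ½(75.5)(24.0)² = 21740 J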